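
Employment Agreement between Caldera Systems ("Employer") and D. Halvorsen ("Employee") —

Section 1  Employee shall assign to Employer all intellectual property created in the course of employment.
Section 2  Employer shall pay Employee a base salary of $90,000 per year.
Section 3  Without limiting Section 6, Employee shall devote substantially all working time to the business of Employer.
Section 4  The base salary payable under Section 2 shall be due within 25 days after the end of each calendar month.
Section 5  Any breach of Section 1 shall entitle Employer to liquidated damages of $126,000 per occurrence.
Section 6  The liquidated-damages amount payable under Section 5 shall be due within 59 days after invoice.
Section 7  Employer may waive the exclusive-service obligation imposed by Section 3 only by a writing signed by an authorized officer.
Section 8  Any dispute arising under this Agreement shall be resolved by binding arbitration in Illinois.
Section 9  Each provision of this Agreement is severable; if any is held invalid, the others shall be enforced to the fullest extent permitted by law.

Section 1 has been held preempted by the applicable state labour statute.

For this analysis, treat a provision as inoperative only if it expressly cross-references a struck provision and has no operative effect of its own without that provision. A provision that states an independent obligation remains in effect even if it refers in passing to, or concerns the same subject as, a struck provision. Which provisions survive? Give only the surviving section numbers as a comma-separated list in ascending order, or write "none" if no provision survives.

Section 1 is struck. Section 5 has no operative effect of its own apart from Section 1 and is therefore inoperative. Section 6 has no operative effect of its own apart from Section 5 and is therefore inoperative. Although Section 3 refers to Section 6, its operative terms do not depend on Section 6, so it remains in effect. Under the severability clause in Section 9, the remaining provisions continue in force. The provisions still in force are Section 2, Section 3, Section 4, Section 7, Section 8, and Section 9.

2, 3, 4, 7, 8, 9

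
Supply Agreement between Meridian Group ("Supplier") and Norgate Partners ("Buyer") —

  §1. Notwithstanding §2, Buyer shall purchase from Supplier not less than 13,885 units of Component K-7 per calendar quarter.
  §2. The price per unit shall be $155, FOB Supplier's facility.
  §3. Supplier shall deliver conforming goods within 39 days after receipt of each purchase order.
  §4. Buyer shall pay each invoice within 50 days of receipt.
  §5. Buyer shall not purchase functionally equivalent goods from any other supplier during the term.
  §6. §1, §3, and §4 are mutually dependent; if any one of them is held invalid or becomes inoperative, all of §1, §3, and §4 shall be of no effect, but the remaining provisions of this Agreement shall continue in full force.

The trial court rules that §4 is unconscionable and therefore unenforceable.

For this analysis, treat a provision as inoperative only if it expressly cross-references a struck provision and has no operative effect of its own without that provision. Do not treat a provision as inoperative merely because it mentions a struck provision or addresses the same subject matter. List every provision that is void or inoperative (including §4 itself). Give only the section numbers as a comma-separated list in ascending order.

1, 3, 4

§4 is struck. No other provision's operative terms depend on §4. §6 declares §1, §3, and §4 mutually dependent; since one of them has fallen, all of them are of no effect. That brings down §1 and §3 as well. The remainder continues in force under §6. The provisions still in force are §2, §5, and §6.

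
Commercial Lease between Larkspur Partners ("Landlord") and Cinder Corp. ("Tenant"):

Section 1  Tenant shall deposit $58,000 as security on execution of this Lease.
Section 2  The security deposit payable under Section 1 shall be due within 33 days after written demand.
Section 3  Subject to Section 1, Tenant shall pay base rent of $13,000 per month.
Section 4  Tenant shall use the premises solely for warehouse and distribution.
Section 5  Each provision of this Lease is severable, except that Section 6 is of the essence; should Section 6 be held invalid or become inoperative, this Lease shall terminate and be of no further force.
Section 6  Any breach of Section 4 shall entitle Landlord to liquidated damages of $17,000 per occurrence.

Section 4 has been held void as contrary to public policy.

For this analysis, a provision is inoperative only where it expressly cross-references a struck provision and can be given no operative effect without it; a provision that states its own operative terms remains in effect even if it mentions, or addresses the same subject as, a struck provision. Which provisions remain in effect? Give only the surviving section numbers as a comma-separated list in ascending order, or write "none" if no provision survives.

Section 4 is struck. Section 6 operates only by reference to Section 4, so it falls with Section 4. Section 5 makes Section 6 an essential term, and Section 6 has been rendered inoperative by the cascade; under Section 5, the entire Lease is therefore void. No provision of the Lease survives.

none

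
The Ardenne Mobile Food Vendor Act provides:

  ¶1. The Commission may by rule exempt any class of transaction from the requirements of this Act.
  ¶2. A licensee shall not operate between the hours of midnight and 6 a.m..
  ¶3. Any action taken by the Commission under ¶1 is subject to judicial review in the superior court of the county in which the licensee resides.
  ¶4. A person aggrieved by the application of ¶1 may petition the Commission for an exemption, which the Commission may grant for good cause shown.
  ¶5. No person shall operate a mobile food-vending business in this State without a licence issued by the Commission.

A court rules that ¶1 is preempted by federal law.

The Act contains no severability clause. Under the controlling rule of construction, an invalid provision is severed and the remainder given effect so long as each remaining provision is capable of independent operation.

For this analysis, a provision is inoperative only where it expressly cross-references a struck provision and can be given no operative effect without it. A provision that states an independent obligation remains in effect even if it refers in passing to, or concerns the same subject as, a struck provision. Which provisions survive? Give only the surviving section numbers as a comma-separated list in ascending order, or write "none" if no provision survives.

2, 5

¶1 is struck. ¶3 merely fixes the judicial-review right for ¶1; with ¶1 gone it has nothing to operate on and falls away. ¶4 merely fixes the exemption procedure for ¶1; with ¶1 gone it has nothing to operate on and falls away. With no severability clause, the stated default rule severs what cannot stand and enforces each remaining provision that can operate on its own. That leaves ¶2 and ¶5 in effect.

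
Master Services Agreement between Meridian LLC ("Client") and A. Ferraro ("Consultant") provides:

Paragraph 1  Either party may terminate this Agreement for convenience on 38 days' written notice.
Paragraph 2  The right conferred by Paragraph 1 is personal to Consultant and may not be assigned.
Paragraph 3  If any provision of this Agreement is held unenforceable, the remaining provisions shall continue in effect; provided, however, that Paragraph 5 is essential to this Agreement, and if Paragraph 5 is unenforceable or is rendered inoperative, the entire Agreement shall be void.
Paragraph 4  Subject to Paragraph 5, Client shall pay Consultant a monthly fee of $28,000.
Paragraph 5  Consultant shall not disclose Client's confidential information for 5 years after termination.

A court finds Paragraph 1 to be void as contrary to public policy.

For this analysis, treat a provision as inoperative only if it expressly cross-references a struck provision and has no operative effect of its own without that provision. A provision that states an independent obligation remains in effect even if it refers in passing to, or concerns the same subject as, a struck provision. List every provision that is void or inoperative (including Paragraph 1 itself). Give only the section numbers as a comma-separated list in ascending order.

1, 2

Paragraph 1 is struck. Paragraph 2 operates only by reference to Paragraph 1, so it falls with Paragraph 1. Paragraph 3 makes Paragraph 5 an essential term, but Paragraph 5 is unaffected, so the severability proviso in Paragraph 3 preserves the remaining provisions. The provisions still in force are Paragraph 3, Paragraph 4, and Paragraph 5.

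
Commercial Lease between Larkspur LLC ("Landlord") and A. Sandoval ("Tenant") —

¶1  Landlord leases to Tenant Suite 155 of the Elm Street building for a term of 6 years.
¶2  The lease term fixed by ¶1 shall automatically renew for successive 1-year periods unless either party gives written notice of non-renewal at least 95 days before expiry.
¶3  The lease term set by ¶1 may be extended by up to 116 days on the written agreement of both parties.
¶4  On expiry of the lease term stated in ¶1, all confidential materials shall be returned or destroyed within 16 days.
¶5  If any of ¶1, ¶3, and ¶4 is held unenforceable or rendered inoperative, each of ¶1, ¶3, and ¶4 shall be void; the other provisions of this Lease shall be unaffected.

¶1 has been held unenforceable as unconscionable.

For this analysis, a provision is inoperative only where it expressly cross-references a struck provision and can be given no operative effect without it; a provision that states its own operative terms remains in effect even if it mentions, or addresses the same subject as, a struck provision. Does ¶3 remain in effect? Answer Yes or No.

No

¶1 is struck. ¶2 operates only by reference to ¶1, so it falls with ¶1. The whole of ¶3 is the extension of the lease term, defined by reference to ¶1, so ¶3 cannot stand once ¶1 is removed. The only function of ¶4 is the return obligation tied to ¶1, so it cannot stand once ¶1 is removed. ¶5 declares ¶1, ¶3, and ¶4 mutually dependent; since one of them has fallen, all of them are of no effect. The remainder continues in force under ¶5. Only ¶5 remains in effect. ¶3 is among the inoperative provisions, so the answer is no.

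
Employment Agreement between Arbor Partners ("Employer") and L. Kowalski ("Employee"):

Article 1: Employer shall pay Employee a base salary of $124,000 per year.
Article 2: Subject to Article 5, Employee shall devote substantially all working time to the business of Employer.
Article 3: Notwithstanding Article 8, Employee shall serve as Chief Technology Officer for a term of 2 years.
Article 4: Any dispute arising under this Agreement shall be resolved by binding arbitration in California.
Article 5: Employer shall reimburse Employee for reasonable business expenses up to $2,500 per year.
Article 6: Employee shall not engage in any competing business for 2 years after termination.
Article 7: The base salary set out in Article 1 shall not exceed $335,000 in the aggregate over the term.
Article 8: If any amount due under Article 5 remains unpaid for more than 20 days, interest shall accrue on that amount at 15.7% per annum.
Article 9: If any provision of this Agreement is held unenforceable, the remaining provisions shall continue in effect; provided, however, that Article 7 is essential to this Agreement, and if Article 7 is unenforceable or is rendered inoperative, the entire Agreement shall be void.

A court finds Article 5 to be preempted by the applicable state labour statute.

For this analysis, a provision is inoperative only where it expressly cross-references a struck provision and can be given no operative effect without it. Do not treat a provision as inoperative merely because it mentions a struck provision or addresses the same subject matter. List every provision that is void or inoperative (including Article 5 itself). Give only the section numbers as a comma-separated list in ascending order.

Article 5 is struck. The whole of Article 8 is the default interest on the expense-reimbursement cap, defined by reference to Article 5, so Article 8 cannot stand once Article 5 is removed. Although Article 2 refers to Article 5, its operative terms do not depend on Article 5, so it remains in effect. Although Article 3 refers to Article 8, its operative terms do not depend on Article 8, so it remains in effect. Article 9 makes Article 7 an essential term, but Article 7 is unaffected, so the severability proviso in Article 9 preserves the remaining provisions. Article 1, Article 2, Article 3, Article 4, Article 6, Article 7, and Article 9 remain in effect.

5, 8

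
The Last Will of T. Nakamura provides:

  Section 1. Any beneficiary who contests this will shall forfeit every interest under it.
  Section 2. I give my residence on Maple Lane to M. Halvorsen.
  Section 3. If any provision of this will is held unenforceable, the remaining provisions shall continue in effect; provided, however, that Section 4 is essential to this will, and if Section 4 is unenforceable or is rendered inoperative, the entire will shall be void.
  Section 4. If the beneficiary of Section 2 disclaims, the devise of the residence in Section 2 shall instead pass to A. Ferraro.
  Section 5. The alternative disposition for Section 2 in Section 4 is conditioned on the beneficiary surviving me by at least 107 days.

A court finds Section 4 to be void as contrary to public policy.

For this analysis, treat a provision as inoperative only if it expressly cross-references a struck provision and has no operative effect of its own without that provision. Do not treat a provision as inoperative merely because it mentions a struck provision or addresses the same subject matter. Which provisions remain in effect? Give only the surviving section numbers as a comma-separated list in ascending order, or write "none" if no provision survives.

none

Section 4 is struck. Section 5 has no operative effect of its own apart from Section 4 and is therefore inoperative. Section 3 makes Section 4 an essential term, and Section 4 is the provision held invalid; under Section 3, the entire will is therefore void. No provision of the will survives.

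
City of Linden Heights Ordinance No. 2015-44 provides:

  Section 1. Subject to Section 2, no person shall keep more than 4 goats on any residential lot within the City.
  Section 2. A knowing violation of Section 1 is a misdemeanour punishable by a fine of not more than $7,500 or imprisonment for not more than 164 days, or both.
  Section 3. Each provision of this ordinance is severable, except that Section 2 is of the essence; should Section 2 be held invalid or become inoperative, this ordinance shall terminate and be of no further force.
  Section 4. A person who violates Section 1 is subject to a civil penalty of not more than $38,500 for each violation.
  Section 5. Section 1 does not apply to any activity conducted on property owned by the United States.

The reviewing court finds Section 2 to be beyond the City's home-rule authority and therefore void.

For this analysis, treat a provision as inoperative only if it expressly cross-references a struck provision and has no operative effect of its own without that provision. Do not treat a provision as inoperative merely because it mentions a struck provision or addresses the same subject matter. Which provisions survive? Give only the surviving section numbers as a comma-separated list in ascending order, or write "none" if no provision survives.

none

Section 2 is struck. Nothing else in the ordinance is defined by reference to Section 2. Section 3 makes Section 2 an essential term, and Section 2 is the provision held invalid; under Section 3, the entire ordinance is therefore void. No provision of the ordinance survives.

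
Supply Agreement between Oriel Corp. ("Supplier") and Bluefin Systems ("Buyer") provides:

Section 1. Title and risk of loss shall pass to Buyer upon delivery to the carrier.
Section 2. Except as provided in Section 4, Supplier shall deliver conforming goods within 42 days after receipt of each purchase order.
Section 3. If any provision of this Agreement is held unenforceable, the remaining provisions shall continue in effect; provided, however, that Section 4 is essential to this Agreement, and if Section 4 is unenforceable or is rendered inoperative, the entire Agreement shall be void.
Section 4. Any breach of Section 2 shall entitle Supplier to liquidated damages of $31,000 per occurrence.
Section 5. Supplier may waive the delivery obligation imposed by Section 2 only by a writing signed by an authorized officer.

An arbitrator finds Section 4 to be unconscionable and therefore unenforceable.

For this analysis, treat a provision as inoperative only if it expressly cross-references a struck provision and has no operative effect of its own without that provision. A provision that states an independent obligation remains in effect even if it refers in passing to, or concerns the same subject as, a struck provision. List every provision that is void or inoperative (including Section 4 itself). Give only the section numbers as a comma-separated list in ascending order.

1, 2, 3, 4, 5

Section 4 is struck. Nothing else in the Agreement is defined by reference to Section 4. Section 3 makes Section 4 an essential term, and Section 4 is the provision held invalid; under Section 3, the entire Agreement is therefore void. No provision of the Agreement survives.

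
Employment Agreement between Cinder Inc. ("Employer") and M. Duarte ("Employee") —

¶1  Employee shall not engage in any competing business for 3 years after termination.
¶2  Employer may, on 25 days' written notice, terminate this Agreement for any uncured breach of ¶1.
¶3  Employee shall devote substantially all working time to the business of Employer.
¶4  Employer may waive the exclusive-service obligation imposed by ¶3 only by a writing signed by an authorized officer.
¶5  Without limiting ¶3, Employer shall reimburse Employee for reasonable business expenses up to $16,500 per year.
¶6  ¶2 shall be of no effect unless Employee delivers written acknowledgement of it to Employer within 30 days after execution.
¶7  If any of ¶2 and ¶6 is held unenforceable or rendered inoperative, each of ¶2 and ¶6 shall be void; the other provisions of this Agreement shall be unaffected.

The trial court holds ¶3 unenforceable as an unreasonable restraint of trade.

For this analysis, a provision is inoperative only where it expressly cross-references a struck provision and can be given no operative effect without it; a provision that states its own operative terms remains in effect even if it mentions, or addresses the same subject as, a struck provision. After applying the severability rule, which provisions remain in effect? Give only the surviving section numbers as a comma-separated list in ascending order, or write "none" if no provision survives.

1, 2, 5, 6, 7

¶3 is struck. The only function of ¶4 is the waiver condition for ¶3, so it cannot stand once ¶3 is removed. Although ¶5 refers to ¶3, its operative terms do not depend on ¶3, so it remains in effect. ¶7 ties ¶2 and ¶6 together, but none of those is affected here; the remaining provisions continue in force under ¶7. That leaves ¶1, ¶2, ¶5, ¶6, and ¶7 in effect.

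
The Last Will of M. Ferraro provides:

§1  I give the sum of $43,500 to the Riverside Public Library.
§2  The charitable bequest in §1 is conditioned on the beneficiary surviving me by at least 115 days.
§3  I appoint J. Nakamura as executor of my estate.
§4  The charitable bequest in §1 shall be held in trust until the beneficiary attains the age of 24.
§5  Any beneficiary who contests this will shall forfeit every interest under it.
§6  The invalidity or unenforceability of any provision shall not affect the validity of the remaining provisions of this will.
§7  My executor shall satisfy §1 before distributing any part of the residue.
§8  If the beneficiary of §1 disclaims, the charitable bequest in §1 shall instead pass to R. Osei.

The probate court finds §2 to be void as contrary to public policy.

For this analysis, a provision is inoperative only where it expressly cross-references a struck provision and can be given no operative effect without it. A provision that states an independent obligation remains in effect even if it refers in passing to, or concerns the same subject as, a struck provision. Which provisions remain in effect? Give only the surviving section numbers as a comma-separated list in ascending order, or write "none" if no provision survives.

1, 3, 4, 5, 6, 7, 8

§2 is struck. No other provision's operative terms depend on §2. Under the severability clause in §6, the remaining provisions continue in force. §1, §3, §4, §5, §6, §7, and §8 remain in effect.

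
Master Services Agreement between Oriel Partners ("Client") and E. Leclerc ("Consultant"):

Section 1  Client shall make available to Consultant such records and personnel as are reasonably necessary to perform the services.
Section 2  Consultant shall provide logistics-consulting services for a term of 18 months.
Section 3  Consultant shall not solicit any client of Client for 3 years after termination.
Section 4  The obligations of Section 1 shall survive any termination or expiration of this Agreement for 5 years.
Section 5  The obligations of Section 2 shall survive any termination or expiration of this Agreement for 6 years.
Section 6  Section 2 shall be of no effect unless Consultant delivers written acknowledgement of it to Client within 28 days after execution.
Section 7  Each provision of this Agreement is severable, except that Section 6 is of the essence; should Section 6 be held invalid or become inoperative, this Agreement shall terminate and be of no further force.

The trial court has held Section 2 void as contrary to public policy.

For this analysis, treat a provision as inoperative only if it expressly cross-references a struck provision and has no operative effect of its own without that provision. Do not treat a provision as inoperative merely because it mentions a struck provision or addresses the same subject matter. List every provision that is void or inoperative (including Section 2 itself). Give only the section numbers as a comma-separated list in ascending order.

1, 2, 3, 4, 5, 6, 7

Section 2 is struck. The only function of Section 5 is the survival period for Section 2, so it cannot stand once Section 2 is removed. Section 6 has no operative effect of its own apart from Section 2 and is therefore inoperative. Section 7 makes Section 6 an essential term, and Section 6 has been rendered inoperative by the cascade; under Section 7, the entire Agreement is therefore void. No provision of the Agreement survives.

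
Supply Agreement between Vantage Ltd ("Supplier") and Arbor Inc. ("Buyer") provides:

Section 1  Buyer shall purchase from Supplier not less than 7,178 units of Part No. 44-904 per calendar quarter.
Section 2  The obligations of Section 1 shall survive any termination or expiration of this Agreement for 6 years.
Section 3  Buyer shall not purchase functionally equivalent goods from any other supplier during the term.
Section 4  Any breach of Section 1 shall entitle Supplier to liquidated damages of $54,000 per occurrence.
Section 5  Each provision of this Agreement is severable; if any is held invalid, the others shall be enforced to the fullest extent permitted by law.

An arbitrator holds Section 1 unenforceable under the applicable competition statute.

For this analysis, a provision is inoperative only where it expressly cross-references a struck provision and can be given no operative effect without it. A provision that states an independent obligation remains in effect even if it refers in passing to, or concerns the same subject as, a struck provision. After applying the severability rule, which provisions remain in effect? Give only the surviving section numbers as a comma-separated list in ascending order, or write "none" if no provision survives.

Section 1 is struck. The only function of Section 2 is the survival period for Section 1, so it cannot stand once Section 1 is removed. Section 4 operates only by reference to Section 1, so it falls with Section 1. Under the severability clause in Section 5, the remaining provisions continue in force. That leaves Section 3 and Section 5 in effect.

3, 5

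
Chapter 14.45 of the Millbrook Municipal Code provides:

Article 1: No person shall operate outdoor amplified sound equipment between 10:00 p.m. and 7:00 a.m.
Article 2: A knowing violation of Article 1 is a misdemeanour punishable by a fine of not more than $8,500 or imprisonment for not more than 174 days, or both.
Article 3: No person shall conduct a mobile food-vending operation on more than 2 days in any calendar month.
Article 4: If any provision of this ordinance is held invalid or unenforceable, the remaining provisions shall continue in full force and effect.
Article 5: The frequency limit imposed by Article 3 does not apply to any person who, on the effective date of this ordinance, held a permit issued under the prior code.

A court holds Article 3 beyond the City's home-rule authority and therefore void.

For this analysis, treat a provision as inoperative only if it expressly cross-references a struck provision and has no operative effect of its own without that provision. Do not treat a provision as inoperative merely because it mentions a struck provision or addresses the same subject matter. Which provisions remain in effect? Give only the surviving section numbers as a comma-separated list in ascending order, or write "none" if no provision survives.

Article 3 is struck. Article 5 merely fixes the grandfather exemption from Article 3; with Article 3 gone it has nothing to operate on and falls away. Under the severability clause in Article 4, the remaining provisions continue in force. The provisions still in force are Article 1, Article 2, and Article 4.

1, 2, 4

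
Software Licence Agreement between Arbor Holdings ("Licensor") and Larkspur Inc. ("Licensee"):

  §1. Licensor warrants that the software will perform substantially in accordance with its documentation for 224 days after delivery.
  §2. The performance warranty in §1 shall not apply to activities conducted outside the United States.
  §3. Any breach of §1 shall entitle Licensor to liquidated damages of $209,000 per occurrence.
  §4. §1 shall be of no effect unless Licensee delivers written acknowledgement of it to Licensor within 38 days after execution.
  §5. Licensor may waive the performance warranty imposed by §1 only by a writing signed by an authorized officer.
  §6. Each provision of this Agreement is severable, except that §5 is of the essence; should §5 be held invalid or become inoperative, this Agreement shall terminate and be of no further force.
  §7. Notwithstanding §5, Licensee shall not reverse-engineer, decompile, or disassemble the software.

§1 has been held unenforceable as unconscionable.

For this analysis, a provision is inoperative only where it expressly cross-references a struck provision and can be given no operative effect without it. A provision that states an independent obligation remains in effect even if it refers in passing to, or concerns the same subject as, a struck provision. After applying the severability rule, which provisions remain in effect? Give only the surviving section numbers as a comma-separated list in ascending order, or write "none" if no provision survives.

§1 is struck. §2 has no operative effect of its own apart from §1 and is therefore inoperative. §3 operates only by reference to §1, so it falls with §1. §4 merely fixes the acknowledgement condition for §1; with §1 gone it has nothing to operate on and falls away. The only function of §5 is the waiver condition for §1, so it cannot stand once §1 is removed. §6 makes §5 an essential term, and §5 has been rendered inoperative by the cascade; under §6, the entire Agreement is therefore void. No provision of the Agreement survives.

none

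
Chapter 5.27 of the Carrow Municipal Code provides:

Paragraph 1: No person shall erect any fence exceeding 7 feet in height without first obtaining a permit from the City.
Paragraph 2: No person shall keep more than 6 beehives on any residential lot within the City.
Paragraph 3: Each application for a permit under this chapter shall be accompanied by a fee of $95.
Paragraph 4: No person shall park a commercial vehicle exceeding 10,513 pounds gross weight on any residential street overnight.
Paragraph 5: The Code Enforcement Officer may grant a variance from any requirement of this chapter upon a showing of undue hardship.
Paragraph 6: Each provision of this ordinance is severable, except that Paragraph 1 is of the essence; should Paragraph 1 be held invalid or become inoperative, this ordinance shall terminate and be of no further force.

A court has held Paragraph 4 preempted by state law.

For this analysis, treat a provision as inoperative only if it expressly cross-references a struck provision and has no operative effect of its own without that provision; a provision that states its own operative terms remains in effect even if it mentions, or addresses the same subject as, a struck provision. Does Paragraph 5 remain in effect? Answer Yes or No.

Paragraph 4 is struck. No other provision's operative terms depend on Paragraph 4. Paragraph 6 makes Paragraph 1 an essential term, but Paragraph 1 is unaffected, so the severability proviso in Paragraph 6 preserves the remaining provisions. The provisions still in force are Paragraph 1, Paragraph 2, Paragraph 3, Paragraph 5, and Paragraph 6. Paragraph 5 is among the surviving provisions, so the answer is yes.

Yes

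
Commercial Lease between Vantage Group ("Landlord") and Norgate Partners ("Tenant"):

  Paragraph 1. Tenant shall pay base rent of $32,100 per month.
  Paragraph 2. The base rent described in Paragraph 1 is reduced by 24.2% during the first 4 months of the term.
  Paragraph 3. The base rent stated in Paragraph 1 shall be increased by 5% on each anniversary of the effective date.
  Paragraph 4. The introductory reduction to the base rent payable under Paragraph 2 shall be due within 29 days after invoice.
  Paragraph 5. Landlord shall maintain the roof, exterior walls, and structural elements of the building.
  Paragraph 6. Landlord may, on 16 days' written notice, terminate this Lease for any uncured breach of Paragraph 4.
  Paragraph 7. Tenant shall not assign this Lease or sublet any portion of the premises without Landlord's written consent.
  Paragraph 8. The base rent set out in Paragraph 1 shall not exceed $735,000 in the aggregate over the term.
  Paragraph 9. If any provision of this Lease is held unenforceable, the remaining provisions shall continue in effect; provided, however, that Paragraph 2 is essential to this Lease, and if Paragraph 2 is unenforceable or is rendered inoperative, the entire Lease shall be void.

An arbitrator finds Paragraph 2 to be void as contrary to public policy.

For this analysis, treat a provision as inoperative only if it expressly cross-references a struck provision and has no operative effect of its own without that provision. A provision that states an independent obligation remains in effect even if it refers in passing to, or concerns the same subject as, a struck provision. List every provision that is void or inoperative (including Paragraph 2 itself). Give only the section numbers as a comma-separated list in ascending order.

1, 2, 3, 4, 5, 6, 7, 8, 9

Paragraph 2 is struck. Paragraph 4 operates only by reference to Paragraph 2, so it falls with Paragraph 2. Paragraph 6 has no operative effect of its own apart from Paragraph 4 and is therefore inoperative. Paragraph 9 makes Paragraph 2 an essential term, and Paragraph 2 is the provision held invalid; under Paragraph 9, the entire Lease is therefore void. No provision of the Lease survives.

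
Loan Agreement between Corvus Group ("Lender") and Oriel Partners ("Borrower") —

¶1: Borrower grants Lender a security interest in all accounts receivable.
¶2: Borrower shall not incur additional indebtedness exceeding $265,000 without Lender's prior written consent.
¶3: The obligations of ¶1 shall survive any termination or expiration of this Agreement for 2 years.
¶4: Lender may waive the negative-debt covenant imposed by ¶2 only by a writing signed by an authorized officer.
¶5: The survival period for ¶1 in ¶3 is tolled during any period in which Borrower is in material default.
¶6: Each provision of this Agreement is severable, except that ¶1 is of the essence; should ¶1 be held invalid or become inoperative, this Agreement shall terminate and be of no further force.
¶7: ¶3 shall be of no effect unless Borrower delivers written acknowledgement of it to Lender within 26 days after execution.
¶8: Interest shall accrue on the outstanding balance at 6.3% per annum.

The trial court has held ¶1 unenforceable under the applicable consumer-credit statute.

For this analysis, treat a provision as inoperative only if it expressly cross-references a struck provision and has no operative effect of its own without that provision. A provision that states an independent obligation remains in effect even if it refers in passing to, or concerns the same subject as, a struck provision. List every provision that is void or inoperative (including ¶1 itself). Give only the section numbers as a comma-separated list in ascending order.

1, 2, 3, 4, 5, 6, 7, 8

¶1 is struck. ¶3 operates only by reference to ¶1, so it falls with ¶1. The whole of ¶5 is the tolling of the survival period for ¶1, defined by reference to ¶3, so ¶5 cannot stand once ¶3 is removed. ¶7 merely fixes the acknowledgement condition for ¶3; with ¶3 gone it has nothing to operate on and falls away. ¶6 makes ¶1 an essential term, and ¶1 is the provision held invalid; under ¶6, the entire Agreement is therefore void. No provision of the Agreement survives.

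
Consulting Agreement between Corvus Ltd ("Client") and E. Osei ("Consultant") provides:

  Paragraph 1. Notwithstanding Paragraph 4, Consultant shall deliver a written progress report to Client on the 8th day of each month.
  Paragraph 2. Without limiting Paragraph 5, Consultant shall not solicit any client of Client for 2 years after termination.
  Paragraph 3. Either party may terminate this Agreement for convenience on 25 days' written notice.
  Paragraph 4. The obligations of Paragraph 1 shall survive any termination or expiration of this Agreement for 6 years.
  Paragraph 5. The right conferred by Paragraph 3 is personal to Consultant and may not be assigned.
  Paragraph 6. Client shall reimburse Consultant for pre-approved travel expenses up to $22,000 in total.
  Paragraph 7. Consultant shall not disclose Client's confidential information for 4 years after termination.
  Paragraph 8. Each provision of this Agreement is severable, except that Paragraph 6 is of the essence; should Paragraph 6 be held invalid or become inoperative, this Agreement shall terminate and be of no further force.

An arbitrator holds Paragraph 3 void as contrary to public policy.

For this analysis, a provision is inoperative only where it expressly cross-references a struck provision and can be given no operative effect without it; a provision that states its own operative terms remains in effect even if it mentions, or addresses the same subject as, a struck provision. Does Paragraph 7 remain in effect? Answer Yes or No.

Paragraph 3 is struck. Paragraph 5 operates only by reference to Paragraph 3, so it falls with Paragraph 3. Paragraph 2 mentions Paragraph 5 but its own obligation stands independently of Paragraph 5, so Paragraph 2 is not affected. Paragraph 8 makes Paragraph 6 an essential term, but Paragraph 6 is unaffected, so the severability proviso in Paragraph 8 preserves the remaining provisions. That leaves Paragraph 1, Paragraph 2, Paragraph 4, Paragraph 6, Paragraph 7, and Paragraph 8 in effect. Paragraph 7 is among the surviving provisions, so the answer is yes.

Yes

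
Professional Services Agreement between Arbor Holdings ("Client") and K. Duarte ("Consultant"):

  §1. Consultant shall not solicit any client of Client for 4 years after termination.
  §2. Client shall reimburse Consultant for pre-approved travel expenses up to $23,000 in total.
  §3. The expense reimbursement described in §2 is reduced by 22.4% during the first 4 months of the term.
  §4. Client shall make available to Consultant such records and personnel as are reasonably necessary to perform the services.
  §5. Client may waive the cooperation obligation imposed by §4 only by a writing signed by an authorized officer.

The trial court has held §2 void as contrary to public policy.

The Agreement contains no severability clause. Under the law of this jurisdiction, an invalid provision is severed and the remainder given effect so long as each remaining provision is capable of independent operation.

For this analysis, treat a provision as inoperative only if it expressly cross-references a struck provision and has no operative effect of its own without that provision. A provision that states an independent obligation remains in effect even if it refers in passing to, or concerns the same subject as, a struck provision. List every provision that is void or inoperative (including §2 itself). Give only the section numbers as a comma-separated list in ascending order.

2, 3

§2 is struck. The whole of §3 is the introductory reduction to the expense reimbursement, defined by reference to §2, so §3 cannot stand once §2 is removed. With no severability clause, the stated default rule severs what cannot stand and enforces each remaining provision that can operate on its own. That leaves §1, §4, and §5 in effect.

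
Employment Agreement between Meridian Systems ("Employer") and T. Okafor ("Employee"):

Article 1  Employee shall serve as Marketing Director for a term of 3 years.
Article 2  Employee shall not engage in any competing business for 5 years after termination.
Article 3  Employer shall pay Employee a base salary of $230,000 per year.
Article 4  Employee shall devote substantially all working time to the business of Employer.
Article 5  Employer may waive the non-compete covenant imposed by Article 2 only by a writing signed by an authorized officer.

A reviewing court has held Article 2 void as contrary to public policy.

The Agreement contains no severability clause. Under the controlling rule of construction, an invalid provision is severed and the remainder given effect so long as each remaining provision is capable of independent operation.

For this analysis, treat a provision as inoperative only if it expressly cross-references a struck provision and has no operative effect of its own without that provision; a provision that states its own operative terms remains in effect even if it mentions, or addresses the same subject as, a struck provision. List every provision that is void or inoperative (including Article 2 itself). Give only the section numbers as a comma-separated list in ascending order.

Article 2 is struck. The only function of Article 5 is the waiver condition for Article 2, so it cannot stand once Article 2 is removed. Under the stated default rule, only provisions that cannot operate independently fall away; the rest are enforced. That leaves Article 1, Article 3, and Article 4 in effect.

2, 5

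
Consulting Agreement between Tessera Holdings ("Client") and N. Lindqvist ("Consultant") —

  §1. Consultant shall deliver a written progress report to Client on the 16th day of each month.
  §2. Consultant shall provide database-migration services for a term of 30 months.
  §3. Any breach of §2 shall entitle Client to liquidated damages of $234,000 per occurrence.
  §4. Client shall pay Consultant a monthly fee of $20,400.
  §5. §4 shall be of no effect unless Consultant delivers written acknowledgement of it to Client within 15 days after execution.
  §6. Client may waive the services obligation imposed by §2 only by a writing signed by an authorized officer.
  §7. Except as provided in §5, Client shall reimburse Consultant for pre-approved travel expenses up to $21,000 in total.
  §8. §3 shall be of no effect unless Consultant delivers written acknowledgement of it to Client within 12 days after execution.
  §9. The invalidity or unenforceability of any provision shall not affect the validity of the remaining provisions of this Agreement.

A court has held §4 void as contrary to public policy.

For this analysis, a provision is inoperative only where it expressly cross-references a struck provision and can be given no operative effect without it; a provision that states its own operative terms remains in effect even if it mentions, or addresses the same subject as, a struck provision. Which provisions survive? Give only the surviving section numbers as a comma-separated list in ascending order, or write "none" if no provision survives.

§4 is struck. The only function of §5 is the acknowledgement condition for §4, so it cannot stand once §4 is removed. Although §7 refers to §5, its operative terms do not depend on §5, so it remains in effect. §9 is a severability clause and preserves every provision that can still be given independent effect. The provisions still in force are §1, §2, §3, §6, §7, §8, and §9.

1, 2, 3, 6, 7, 8, 9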